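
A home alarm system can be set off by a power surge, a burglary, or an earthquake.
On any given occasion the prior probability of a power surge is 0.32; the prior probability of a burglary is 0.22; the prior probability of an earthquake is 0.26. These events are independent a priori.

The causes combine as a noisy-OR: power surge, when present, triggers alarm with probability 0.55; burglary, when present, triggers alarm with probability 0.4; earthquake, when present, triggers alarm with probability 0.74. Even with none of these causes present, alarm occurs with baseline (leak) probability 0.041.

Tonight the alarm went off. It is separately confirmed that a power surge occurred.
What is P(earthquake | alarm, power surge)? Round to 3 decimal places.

Under noisy-OR, P(alarm | causes) = 1 − (1−0.041)·∏(1−qᵢ) over the active causes.
Sum P(alarm|·) weighted by the priors over the 4 (burglary, earthquake) configurations:
  P(alarm | power surge) = 0.56845×0.78×0.74 + 0.887797×0.78×0.26 + 0.74107×0.22×0.74 + 0.932678×0.22×0.26
        = 0.328109 + 0.180045 + 0.120646 + 0.053349 = 0.682149
Keeping only the earthquake-present terms gives 0.233394, so
  P(earthquake | alarm, power surge) = 0.233394 / 0.682149 ≈ 0.342

P(earthquake | alarm, power surge) ≈ 0.342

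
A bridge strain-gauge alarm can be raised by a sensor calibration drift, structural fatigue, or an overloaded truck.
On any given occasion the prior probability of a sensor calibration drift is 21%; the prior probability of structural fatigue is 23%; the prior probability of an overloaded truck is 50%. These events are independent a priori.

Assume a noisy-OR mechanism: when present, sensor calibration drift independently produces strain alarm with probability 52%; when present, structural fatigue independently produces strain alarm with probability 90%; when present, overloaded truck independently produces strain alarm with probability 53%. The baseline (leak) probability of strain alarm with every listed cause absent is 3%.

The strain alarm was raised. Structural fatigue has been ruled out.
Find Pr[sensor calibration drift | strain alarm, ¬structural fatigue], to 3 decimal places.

Pr[sensor calibration drift | strain alarm, ¬structural fatigue] ≈ 0.379

Under noisy-OR, P(strain alarm | causes) = 1 − (1−0.03)·∏(1−qᵢ) over the active causes.
Numerator (weight on configurations with sensor calibration drift): 0.056112 + 0.082023 = 0.138135
The normalizing constant is 0.03*0.79*0.5 + 0.5441*0.79*0.5 + 0.5344*0.21*0.5 + 0.781168*0.21*0.5 = 0.364905
Posterior = 0.138135 / 0.364905 ≈ 0.379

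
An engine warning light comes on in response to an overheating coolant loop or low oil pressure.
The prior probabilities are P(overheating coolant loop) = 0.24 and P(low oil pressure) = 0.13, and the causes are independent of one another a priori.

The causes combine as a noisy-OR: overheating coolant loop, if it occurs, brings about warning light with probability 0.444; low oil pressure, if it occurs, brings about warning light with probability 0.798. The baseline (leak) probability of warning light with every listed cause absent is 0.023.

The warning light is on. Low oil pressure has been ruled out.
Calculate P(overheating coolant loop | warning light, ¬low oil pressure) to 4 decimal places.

P(overheating coolant loop | warning light, ¬low oil pressure) ≈ 0.8625

Under noisy-OR, P(warning light | causes) = 1 − (1−0.023)·∏(1−qᵢ) over the active causes.
P(warning light | ¬low oil pressure) = 0.023·0.76 + 0.456788·0.24 = 0.017480 + 0.109629 = 0.127109
Restricting to configurations with overheating coolant loop present: 0.456788·0.24 = 0.109629.
So P(overheating coolant loop | warning light, ¬low oil pressure) = 0.109629/0.127109 ≈ 0.8625.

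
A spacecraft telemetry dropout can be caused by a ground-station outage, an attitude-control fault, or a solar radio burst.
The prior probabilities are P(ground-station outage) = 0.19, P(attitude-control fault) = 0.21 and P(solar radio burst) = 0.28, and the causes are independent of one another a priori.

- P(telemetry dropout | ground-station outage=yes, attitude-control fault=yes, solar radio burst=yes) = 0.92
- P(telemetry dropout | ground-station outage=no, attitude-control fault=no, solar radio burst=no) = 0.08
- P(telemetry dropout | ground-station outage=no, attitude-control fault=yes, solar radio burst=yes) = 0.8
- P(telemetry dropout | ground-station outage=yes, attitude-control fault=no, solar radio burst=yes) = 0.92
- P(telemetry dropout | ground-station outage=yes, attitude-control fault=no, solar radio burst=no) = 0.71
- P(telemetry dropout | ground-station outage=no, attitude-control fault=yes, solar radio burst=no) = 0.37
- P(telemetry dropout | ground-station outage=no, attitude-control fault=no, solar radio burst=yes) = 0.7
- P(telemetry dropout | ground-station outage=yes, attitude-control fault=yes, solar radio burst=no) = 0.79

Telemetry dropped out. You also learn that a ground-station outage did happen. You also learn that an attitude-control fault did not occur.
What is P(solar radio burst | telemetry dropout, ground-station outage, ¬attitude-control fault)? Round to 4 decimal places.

Enumerate both values of solar radio burst and weight by the priors:
  P(telemetry dropout | ground-station outage, ¬attitude-control fault) = 0.71×0.72 + 0.92×0.28
        = 0.511200 + 0.257600 = 0.768800
Keeping only the solar radio burst-present terms gives 0.257600, so
  P(solar radio burst | telemetry dropout, ground-station outage, ¬attitude-control fault) = 0.257600 / 0.768800 ≈ 0.3351

P(solar radio burst | telemetry dropout, ground-station outage, ¬attitude-control fault) ≈ 0.3351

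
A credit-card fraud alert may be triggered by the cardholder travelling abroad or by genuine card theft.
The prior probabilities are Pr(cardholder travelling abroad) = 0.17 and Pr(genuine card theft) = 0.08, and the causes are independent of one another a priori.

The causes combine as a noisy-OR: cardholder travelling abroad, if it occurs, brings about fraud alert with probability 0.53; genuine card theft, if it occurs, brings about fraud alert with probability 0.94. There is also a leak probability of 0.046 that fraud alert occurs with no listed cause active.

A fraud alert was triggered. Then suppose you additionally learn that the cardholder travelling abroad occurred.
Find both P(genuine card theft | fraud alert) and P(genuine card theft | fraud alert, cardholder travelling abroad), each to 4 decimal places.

P(genuine card theft | fraud alert) ≈ 0.3845; P(genuine card theft | fraud alert, cardholder travelling abroad) ≈ 0.1330

Under noisy-OR, P(fraud alert | causes) = 1 − (1−0.046)·∏(1−qᵢ) over the active causes.
By total probability over the 4 (cardholder travelling abroad, genuine card theft) configurations:
  P(fraud alert) = 0.046*0.83*0.92 + 0.94276*0.83*0.08 + 0.55162*0.17*0.92 + 0.973097*0.17*0.08
        = 0.035126 + 0.062599 + 0.086273 + 0.013234 = 0.197232
Keeping only the genuine card theft-present terms gives 0.075833, so
  P(genuine card theft | fraud alert) = 0.075833 / 0.197232 ≈ 0.3845

Now also conditioning on cardholder travelling abroad=true:
For the numerator, keep only genuine card theft=true terms: 0.973097·0.08 = 0.077848
The normalizing constant is 0.55162·0.92 + 0.973097·0.08 = 0.585338
Posterior = 0.077848 / 0.585338 ≈ 0.1330
The drop from 0.3845 to 0.1330 is the explaining-away (discounting) effect.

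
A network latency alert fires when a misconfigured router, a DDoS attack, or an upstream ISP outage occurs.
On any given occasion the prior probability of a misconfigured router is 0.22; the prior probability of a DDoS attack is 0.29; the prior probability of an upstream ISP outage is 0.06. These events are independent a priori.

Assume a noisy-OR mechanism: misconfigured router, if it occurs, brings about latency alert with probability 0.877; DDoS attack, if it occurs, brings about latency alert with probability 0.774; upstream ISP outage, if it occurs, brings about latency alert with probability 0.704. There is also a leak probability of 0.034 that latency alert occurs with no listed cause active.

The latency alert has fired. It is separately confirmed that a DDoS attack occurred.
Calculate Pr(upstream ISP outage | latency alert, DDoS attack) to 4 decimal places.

Under noisy-OR, P(latency alert | causes) = 1 − (1−0.034)·∏(1−qᵢ) over the active causes.
For the numerator, keep only upstream ISP outage=true terms: 0.043776 + 0.013095 = 0.056871
Denominator P(latency alert | DDoS attack): 0.781684×0.78×0.94 + 0.935378×0.78×0.06 + 0.973147×0.22×0.94 + 0.992052×0.22×0.06 = 0.831249
P(upstream ISP outage | latency alert, DDoS attack) = 0.056871/0.831249 ≈ 0.0684

Pr(upstream ISP outage | latency alert, DDoS attack) ≈ 0.0684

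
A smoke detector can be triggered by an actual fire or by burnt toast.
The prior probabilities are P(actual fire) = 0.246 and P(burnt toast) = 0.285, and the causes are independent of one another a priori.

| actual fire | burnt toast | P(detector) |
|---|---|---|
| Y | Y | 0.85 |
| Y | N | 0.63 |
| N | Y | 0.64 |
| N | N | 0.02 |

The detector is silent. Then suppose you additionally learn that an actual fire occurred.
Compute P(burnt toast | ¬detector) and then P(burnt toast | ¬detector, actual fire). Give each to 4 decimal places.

P(burnt toast | ¬detector) ≈ 0.1290; P(burnt toast | ¬detector, actual fire) ≈ 0.1391

Weight on burnt toast=true, given the evidence: 0.077360 + 0.010516 = 0.087876
The normalizing constant is 0.98*0.754*0.715 + 0.36*0.754*0.285 + 0.37*0.246*0.715 + 0.15*0.246*0.285 = 0.681283
Posterior = 0.087876 / 0.681283 ≈ 0.1290

With the extra evidence:
By total probability over both values of burnt toast:
  P(¬detector | actual fire) = 0.37×0.715 + 0.15×0.285
        = 0.264550 + 0.042750 = 0.307300
Configurations with burnt toast contribute 0.042750, so
  P(burnt toast | ¬detector, actual fire) = 0.042750 / 0.307300 ≈ 0.1391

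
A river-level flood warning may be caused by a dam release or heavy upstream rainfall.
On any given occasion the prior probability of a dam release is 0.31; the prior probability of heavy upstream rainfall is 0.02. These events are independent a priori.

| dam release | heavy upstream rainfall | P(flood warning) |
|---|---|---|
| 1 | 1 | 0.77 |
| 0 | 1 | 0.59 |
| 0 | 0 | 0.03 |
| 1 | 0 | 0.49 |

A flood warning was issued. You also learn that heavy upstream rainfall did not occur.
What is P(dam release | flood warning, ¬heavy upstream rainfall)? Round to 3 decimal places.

P(flood warning | ¬heavy upstream rainfall) = 0.03·0.69 + 0.49·0.31 = 0.020700 + 0.151900 = 0.172600
The dam release-present share is 0.49·0.31 = 0.151900.
P(dam release | flood warning, ¬heavy upstream rainfall) = 0.151900 / 0.172600 ≈ 0.880

P(dam release | flood warning, ¬heavy upstream rainfall) ≈ 0.880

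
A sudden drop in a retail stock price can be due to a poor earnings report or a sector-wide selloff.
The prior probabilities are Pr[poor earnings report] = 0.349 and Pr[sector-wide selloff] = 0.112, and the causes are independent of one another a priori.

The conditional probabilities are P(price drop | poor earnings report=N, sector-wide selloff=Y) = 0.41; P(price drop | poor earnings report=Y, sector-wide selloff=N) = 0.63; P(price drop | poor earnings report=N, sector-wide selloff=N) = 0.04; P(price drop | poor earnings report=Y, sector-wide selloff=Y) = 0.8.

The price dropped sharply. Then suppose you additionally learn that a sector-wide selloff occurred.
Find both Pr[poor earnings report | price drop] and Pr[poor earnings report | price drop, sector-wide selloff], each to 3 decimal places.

Pr[poor earnings report | price drop] ≈ 0.810; Pr[poor earnings report | price drop, sector-wide selloff] ≈ 0.511

Numerator (weight on configurations with poor earnings report): 0.195245 + 0.031270 = 0.226515
Denominator P(price drop): 0.04*0.651*0.888 + 0.41*0.651*0.112 + 0.63*0.349*0.888 + 0.8*0.349*0.112 = 0.279533
P(poor earnings report | price drop) = 0.226515/0.279533 ≈ 0.810

With the extra evidence:
Weight on poor earnings report=true, given the evidence: 0.8*0.349 = 0.279200
The normalizing constant is 0.41*0.651 + 0.8*0.349 = 0.546110
P(poor earnings report | price drop, sector-wide selloff) = 0.279200/0.546110 ≈ 0.511
The drop from 0.810 to 0.511 is the explaining-away (discounting) effect.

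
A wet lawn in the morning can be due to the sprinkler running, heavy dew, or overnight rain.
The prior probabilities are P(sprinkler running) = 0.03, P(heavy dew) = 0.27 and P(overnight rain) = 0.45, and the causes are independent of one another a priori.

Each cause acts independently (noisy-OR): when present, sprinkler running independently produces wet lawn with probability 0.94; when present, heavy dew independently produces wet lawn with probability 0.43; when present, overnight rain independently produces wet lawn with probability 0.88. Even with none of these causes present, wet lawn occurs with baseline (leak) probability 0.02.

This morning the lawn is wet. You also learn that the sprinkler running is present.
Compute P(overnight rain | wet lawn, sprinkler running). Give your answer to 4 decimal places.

Under noisy-OR, P(wet lawn | causes) = 1 − (1−0.02)·∏(1−qᵢ) over the active causes.
Weight on overnight rain=true, given the evidence: 0.326182 + 0.121011 = 0.447193
The normalizing constant is 0.9412·0.73·0.55 + 0.992944·0.73·0.45 + 0.966484·0.27·0.55 + 0.995978·0.27·0.45 = 0.968608
P(overnight rain | wet lawn, sprinkler running) = 0.447193/0.968608 ≈ 0.4617

P(overnight rain | wet lawn, sprinkler running) ≈ 0.4617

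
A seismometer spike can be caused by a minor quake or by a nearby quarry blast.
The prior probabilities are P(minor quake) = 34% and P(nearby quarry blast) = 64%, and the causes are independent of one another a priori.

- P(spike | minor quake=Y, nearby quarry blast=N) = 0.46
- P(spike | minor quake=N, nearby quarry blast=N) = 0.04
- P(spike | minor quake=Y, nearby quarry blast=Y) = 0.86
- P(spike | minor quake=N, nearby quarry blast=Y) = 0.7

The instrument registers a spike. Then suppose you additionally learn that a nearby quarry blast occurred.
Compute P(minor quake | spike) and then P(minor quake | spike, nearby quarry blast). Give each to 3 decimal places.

Sum P(spike|·) weighted by the priors over the 4 (minor quake, nearby quarry blast) configurations:
  P(spike) = 0.04×0.66×0.36 + 0.7×0.66×0.64 + 0.46×0.34×0.36 + 0.86×0.34×0.64
        = 0.009504 + 0.295680 + 0.056304 + 0.187136 = 0.548624
Configurations with minor quake contribute 0.243440, so
  P(minor quake | spike) = 0.243440 / 0.548624 ≈ 0.444

With the extra evidence:
By total probability over both values of minor quake:
  P(spike | nearby quarry blast) = 0.7*0.66 + 0.86*0.34
        = 0.462000 + 0.292400 = 0.754400
Configurations with minor quake contribute 0.292400, so
  P(minor quake | spike, nearby quarry blast) = 0.292400 / 0.754400 ≈ 0.388
This is intercausal reasoning (explaining away): once nearby quarry blast accounts for the spike, minor quake becomes less likely.

P(minor quake | spike) ≈ 0.444; P(minor quake | spike, nearby quarry blast) ≈ 0.388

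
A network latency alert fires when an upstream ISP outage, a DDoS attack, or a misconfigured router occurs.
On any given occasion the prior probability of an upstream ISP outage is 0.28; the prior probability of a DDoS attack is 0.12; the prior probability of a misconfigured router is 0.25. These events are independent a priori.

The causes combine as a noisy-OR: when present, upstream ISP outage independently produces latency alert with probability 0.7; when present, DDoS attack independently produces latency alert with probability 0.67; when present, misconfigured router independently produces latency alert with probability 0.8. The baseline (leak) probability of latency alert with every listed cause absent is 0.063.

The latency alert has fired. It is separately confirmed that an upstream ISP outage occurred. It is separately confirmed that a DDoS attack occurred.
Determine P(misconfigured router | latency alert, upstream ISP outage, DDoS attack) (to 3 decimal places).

P(misconfigured router | latency alert, upstream ISP outage, DDoS attack) ≈ 0.265

Under noisy-OR, P(latency alert | causes) = 1 − (1−0.063)·∏(1−qᵢ) over the active causes.
Sum P(latency alert|·) weighted by the priors over both values of misconfigured router:
  P(latency alert | upstream ISP outage, DDoS attack) = 0.907237×0.75 + 0.981447×0.25
        = 0.680428 + 0.245362 = 0.925790
Keeping only the misconfigured router-present terms gives 0.245362, so
  P(misconfigured router | latency alert, upstream ISP outage, DDoS attack) = 0.245362 / 0.925790 ≈ 0.265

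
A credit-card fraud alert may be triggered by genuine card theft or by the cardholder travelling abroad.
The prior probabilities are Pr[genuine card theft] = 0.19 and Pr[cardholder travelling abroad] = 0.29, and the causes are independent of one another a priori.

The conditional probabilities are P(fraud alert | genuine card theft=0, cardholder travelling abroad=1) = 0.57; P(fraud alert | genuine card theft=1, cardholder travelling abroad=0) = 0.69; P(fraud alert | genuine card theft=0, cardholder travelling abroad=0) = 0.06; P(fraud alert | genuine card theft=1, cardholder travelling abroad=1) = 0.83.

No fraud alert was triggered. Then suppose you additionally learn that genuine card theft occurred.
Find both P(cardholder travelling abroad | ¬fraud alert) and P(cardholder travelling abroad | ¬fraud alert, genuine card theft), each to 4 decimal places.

P(cardholder travelling abroad | ¬fraud alert) ≈ 0.1593; P(cardholder travelling abroad | ¬fraud alert, genuine card theft) ≈ 0.1830

P(¬fraud alert) = 0.94·0.81·0.71 + 0.43·0.81·0.29 + 0.31·0.19·0.71 + 0.17·0.19·0.29 = 0.540594 + 0.101007 + 0.041819 + 0.009367 = 0.692787
Of this, 0.110374 comes from 0.101007 + 0.009367 (the cardholder travelling abroad=true cases).
Hence the posterior is 0.110374/0.692787 ≈ 0.1593.

Now also conditioning on genuine card theft=true:
Enumerate both values of cardholder travelling abroad and weight by the priors:
  P(¬fraud alert | genuine card theft) = 0.31*0.71 + 0.17*0.29
        = 0.220100 + 0.049300 = 0.269400
Configurations with cardholder travelling abroad contribute 0.049300, so
  P(cardholder travelling abroad | ¬fraud alert, genuine card theft) = 0.049300 / 0.269400 ≈ 0.1830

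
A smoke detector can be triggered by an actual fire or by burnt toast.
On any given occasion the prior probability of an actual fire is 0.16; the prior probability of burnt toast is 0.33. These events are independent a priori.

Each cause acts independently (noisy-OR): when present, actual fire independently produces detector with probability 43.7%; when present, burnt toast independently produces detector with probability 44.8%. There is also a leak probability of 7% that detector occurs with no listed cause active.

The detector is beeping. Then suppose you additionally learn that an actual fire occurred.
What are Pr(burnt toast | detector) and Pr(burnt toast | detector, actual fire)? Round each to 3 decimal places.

Pr(burnt toast | detector) ≈ 0.656; Pr(burnt toast | detector, actual fire) ≈ 0.424

Under noisy-OR, P(detector | causes) = 1 − (1−0.07)·∏(1−qᵢ) over the active causes.
P(detector) = 0.07×0.84×0.67 + 0.48664×0.84×0.33 + 0.47641×0.16×0.67 + 0.710978×0.16×0.33 = 0.039396 + 0.134897 + 0.051071 + 0.037540 = 0.262904
Of this, 0.172437 comes from 0.134897 + 0.037540 (the burnt toast=true cases).
Hence the posterior is 0.172437/0.262904 ≈ 0.656.

With the extra evidence:
By total probability over both values of burnt toast:
  P(detector | actual fire) = 0.47641×0.67 + 0.710978×0.33
        = 0.319195 + 0.234623 = 0.553818
Keeping only the burnt toast-present terms gives 0.234623, so
  P(burnt toast | detector, actual fire) = 0.234623 / 0.553818 ≈ 0.424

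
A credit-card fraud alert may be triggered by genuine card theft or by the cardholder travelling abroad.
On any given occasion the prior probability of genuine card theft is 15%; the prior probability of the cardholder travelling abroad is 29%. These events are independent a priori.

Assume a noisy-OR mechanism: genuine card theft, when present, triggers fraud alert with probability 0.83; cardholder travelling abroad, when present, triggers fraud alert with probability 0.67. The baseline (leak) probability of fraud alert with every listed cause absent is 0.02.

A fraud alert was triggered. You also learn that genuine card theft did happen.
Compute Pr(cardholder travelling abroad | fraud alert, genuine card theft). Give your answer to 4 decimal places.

Pr(cardholder travelling abroad | fraud alert, genuine card theft) ≈ 0.3165

Under noisy-OR, P(fraud alert | causes) = 1 − (1−0.02)·∏(1−qᵢ) over the active causes.
Sum P(fraud alert|·) weighted by the priors over both values of cardholder travelling abroad:
  P(fraud alert | genuine card theft) = 0.8334×0.71 + 0.945022×0.29
        = 0.591714 + 0.274056 = 0.865770
The terms with cardholder travelling abroad present sum to 0.274056, so
  P(cardholder travelling abroad | fraud alert, genuine card theft) = 0.274056 / 0.865770 ≈ 0.3165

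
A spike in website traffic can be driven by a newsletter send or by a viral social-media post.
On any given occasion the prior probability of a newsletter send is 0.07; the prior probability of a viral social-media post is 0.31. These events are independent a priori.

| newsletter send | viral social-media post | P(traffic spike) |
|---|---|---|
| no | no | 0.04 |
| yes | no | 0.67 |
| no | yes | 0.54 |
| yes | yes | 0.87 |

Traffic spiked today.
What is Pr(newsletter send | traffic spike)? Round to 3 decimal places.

Weight on newsletter send=true, given the evidence: 0.032361 + 0.018879 = 0.051240
Normalizer over all consistent configurations: 0.04·0.93·0.69 + 0.54·0.93·0.31 + 0.67·0.07·0.69 + 0.87·0.07·0.31 = 0.232590
P(newsletter send | traffic spike) = 0.051240/0.232590 ≈ 0.220

Pr(newsletter send | traffic spike) ≈ 0.220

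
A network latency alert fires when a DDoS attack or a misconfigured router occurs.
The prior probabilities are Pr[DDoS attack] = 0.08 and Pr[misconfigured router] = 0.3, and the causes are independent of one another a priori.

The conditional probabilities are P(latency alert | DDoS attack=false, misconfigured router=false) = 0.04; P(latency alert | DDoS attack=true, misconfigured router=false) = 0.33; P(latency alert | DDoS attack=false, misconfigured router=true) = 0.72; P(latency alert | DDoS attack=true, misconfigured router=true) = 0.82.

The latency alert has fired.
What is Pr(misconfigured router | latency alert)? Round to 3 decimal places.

Pr(misconfigured router | latency alert) ≈ 0.832

Enumerate the 4 (DDoS attack, misconfigured router) configurations and weight by the priors:
  P(latency alert) = 0.04×0.92×0.7 + 0.72×0.92×0.3 + 0.33×0.08×0.7 + 0.82×0.08×0.3
        = 0.025760 + 0.198720 + 0.018480 + 0.019680 = 0.262640
The terms with misconfigured router present sum to 0.218400, so
  P(misconfigured router | latency alert) = 0.218400 / 0.262640 ≈ 0.832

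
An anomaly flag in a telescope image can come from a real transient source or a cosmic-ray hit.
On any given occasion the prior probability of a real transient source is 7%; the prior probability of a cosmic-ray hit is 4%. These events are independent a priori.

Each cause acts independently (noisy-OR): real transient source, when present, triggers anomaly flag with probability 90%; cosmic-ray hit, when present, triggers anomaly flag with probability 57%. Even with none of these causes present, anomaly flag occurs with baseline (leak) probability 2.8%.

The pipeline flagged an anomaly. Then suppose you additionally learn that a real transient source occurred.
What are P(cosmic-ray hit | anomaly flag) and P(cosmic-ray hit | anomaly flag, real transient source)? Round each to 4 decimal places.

Under noisy-OR, P(anomaly flag | causes) = 1 − (1−0.028)·∏(1−qᵢ) over the active causes.
Sum P(anomaly flag|·) weighted by the priors over the 4 (real transient source, cosmic-ray hit) configurations:
  P(anomaly flag) = 0.028·0.93·0.96 + 0.58204·0.93·0.04 + 0.9028·0.07·0.96 + 0.958204·0.07·0.04
        = 0.024998 + 0.021652 + 0.060668 + 0.002683 = 0.110001
The terms with cosmic-ray hit present sum to 0.024335, so
  P(cosmic-ray hit | anomaly flag) = 0.024335 / 0.110001 ≈ 0.2212

Now also conditioning on real transient source=true:
P(anomaly flag | real transient source) = 0.9028*0.96 + 0.958204*0.04 = 0.866688 + 0.038328 = 0.905016
Restricting to configurations with cosmic-ray hit present: 0.958204*0.04 = 0.038328.
So P(cosmic-ray hit | anomaly flag, real transient source) = 0.038328/0.905016 ≈ 0.0424.
— real transient source explains away the evidence for cosmic-ray hit.

P(cosmic-ray hit | anomaly flag) ≈ 0.2212; P(cosmic-ray hit | anomaly flag, real transient source) ≈ 0.0424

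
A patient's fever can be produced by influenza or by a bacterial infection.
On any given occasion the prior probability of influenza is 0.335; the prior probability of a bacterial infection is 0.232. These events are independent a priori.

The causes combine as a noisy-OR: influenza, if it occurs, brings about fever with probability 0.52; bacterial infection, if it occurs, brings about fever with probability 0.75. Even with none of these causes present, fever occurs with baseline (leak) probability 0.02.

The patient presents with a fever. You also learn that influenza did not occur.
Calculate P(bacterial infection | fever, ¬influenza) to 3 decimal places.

Under noisy-OR, P(fever | causes) = 1 − (1−0.02)·∏(1−qᵢ) over the active causes.
Numerator (weight on configurations with bacterial infection): 0.755×0.232 = 0.175160
The normalizing constant is 0.02×0.768 + 0.755×0.232 = 0.190520
Posterior = 0.175160 / 0.190520 ≈ 0.919

P(bacterial infection | fever, ¬influenza) ≈ 0.919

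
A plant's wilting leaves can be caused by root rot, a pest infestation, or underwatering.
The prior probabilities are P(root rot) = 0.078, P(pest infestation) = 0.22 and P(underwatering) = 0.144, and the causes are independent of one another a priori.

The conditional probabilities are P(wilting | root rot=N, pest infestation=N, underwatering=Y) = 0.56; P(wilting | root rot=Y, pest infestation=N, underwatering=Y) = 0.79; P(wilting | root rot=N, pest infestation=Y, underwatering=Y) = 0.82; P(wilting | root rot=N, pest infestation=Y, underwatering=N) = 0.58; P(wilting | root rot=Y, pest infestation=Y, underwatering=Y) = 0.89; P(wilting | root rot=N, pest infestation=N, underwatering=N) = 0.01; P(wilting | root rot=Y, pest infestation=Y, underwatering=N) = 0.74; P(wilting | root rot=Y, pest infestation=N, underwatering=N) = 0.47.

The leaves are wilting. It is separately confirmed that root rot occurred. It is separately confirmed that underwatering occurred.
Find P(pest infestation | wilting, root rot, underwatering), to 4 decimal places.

P(pest infestation | wilting, root rot, underwatering) ≈ 0.2411

By total probability over both values of pest infestation:
  P(wilting | root rot, underwatering) = 0.79·0.78 + 0.89·0.22
        = 0.616200 + 0.195800 = 0.812000
Configurations with pest infestation contribute 0.195800, so
  P(pest infestation | wilting, root rot, underwatering) = 0.195800 / 0.812000 ≈ 0.2411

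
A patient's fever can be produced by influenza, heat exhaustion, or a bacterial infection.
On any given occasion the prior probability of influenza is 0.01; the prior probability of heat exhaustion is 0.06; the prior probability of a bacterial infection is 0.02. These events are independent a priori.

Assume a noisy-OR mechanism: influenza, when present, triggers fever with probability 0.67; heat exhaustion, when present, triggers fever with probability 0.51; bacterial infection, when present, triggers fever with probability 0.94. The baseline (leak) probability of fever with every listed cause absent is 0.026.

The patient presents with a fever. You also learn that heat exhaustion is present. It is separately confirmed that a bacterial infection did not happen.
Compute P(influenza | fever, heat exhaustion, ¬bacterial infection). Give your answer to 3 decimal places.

Under noisy-OR, P(fever | causes) = 1 − (1−0.026)·∏(1−qᵢ) over the active causes.
Numerator (weight on configurations with influenza): 0.842504×0.01 = 0.008425
Normalizer over all consistent configurations: 0.52274×0.99 + 0.842504×0.01 = 0.525938
P(influenza | fever, heat exhaustion, ¬bacterial infection) = 0.008425/0.525938 ≈ 0.016

P(influenza | fever, heat exhaustion, ¬bacterial infection) ≈ 0.016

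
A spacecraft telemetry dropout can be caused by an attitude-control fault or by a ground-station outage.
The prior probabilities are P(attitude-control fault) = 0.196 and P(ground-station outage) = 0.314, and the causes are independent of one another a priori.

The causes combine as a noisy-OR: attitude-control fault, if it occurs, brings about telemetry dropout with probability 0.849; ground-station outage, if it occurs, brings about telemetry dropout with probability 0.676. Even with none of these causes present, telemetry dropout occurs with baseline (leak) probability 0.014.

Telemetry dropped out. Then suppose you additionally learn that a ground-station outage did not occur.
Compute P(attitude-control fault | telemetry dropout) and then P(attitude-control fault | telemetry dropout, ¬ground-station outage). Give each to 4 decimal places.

Under noisy-OR, P(telemetry dropout | causes) = 1 − (1−0.014)·∏(1−qᵢ) over the active causes.
Numerator (weight on configurations with attitude-control fault): 0.114437 + 0.058575 = 0.173012
The normalizing constant is 0.014×0.804×0.686 + 0.680536×0.804×0.314 + 0.851114×0.196×0.686 + 0.951761×0.196×0.314 = 0.352539
Posterior = 0.173012 / 0.352539 ≈ 0.4908

With the extra evidence:
By total probability over both values of attitude-control fault:
  P(telemetry dropout | ¬ground-station outage) = 0.014×0.804 + 0.851114×0.196
        = 0.011256 + 0.166818 = 0.178074
Keeping only the attitude-control fault-present terms gives 0.166818, so
  P(attitude-control fault | telemetry dropout, ¬ground-station outage) = 0.166818 / 0.178074 ≈ 0.9368
With ground-station outage excluded, attitude-control fault must carry more of the explanatory weight for the telemetry dropout.

P(attitude-control fault | telemetry dropout) ≈ 0.4908; P(attitude-control fault | telemetry dropout, ¬ground-station outage) ≈ 0.9368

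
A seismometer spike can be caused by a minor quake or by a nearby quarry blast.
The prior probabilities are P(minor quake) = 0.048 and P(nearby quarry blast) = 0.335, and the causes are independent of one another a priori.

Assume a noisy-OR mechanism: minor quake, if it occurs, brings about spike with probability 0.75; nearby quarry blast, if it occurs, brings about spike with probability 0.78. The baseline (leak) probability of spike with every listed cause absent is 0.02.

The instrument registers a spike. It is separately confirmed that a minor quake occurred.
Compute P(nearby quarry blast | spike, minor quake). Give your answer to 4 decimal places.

Under noisy-OR, P(spike | causes) = 1 − (1−0.02)·∏(1−qᵢ) over the active causes.
By total probability over both values of nearby quarry blast:
  P(spike | minor quake) = 0.755·0.665 + 0.9461·0.335
        = 0.502075 + 0.316944 = 0.819019
Keeping only the nearby quarry blast-present terms gives 0.316944, so
  P(nearby quarry blast | spike, minor quake) = 0.316944 / 0.819019 ≈ 0.3870

P(nearby quarry blast | spike, minor quake) ≈ 0.3870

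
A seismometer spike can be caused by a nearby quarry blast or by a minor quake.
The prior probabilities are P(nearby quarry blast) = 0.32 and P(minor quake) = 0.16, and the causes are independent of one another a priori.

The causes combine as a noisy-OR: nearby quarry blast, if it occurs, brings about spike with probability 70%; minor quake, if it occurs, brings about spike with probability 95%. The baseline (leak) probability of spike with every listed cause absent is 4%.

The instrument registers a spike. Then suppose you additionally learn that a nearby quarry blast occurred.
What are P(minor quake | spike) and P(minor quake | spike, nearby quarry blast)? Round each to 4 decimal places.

P(minor quake | spike) ≈ 0.4183; P(minor quake | spike, nearby quarry blast) ≈ 0.2087

Under noisy-OR, P(spike | causes) = 1 − (1−0.04)·∏(1−qᵢ) over the active causes.
Weight on minor quake=true, given the evidence: 0.103578 + 0.050463 = 0.154041
Denominator P(spike): 0.04*0.68*0.84 + 0.952*0.68*0.16 + 0.712*0.32*0.84 + 0.9856*0.32*0.16 = 0.368275
P(minor quake | spike) = 0.154041/0.368275 ≈ 0.4183

Now condition on the additional information:
Numerator (weight on configurations with minor quake): 0.9856×0.16 = 0.157696
Denominator P(spike | nearby quarry blast): 0.712×0.84 + 0.9856×0.16 = 0.755776
P(minor quake | spike, nearby quarry blast) = 0.157696/0.755776 ≈ 0.2087
Conditioning on nearby quarry blast lowers the posterior on minor quake: the classic explaining-away effect in a common-effect structure.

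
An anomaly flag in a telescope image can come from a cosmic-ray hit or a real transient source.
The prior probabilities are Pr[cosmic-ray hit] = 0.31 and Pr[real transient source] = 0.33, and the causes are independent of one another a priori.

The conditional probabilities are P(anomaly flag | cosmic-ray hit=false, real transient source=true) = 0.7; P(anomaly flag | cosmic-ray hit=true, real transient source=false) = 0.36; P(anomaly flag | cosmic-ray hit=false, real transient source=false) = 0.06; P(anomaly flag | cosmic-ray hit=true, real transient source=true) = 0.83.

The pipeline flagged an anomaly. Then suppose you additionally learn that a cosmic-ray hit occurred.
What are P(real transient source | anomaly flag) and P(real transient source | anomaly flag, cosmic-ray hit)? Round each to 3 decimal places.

P(real transient source | anomaly flag) ≈ 0.704; P(real transient source | anomaly flag, cosmic-ray hit) ≈ 0.532

P(anomaly flag) = 0.06*0.69*0.67 + 0.7*0.69*0.33 + 0.36*0.31*0.67 + 0.83*0.31*0.33 = 0.027738 + 0.159390 + 0.074772 + 0.084909 = 0.346809
The real transient source-present share is 0.159390 + 0.084909 = 0.244299.
P(real transient source | anomaly flag) = 0.244299 / 0.346809 ≈ 0.704

Now condition on the additional information:
Enumerate both values of real transient source and weight by the priors:
  P(anomaly flag | cosmic-ray hit) = 0.36×0.67 + 0.83×0.33
        = 0.241200 + 0.273900 = 0.515100
Configurations with real transient source contribute 0.273900, so
  P(real transient source | anomaly flag, cosmic-ray hit) = 0.273900 / 0.515100 ≈ 0.532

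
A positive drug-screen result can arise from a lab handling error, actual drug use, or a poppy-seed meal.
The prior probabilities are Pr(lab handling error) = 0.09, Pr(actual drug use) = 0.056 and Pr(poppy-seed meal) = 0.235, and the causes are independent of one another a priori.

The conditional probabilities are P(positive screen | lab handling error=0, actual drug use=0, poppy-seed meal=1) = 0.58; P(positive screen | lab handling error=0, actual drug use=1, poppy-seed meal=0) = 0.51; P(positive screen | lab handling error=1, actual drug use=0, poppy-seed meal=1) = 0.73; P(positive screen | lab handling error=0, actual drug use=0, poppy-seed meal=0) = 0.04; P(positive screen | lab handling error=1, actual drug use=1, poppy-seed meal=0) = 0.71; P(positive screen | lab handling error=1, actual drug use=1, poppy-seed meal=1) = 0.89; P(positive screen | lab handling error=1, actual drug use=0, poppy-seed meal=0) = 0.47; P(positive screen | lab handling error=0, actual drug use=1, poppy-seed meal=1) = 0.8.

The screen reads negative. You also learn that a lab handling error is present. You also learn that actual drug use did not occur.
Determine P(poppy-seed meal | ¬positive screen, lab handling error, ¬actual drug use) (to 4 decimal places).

P(¬positive screen | lab handling error, ¬actual drug use) = 0.53·0.765 + 0.27·0.235 = 0.405450 + 0.063450 = 0.468900
The poppy-seed meal-present share is 0.27·0.235 = 0.063450.
P(poppy-seed meal | ¬positive screen, lab handling error, ¬actual drug use) = 0.063450 / 0.468900 ≈ 0.1353

P(poppy-seed meal | ¬positive screen, lab handling error, ¬actual drug use) ≈ 0.1353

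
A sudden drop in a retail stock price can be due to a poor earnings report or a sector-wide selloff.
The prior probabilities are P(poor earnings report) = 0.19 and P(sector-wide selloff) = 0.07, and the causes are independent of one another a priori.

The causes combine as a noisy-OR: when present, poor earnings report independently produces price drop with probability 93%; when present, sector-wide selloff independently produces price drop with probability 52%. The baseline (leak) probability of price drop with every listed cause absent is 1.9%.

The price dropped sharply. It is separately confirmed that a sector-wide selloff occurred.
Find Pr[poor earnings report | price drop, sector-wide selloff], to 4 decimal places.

Under noisy-OR, P(price drop | causes) = 1 − (1−0.019)·∏(1−qᵢ) over the active causes.
Sum P(price drop|·) weighted by the priors over both values of poor earnings report:
  P(price drop | sector-wide selloff) = 0.52912*0.81 + 0.967038*0.19
        = 0.428587 + 0.183737 = 0.612324
The terms with poor earnings report present sum to 0.183737, so
  P(poor earnings report | price drop, sector-wide selloff) = 0.183737 / 0.612324 ≈ 0.3001

Pr[poor earnings report | price drop, sector-wide selloff] ≈ 0.3001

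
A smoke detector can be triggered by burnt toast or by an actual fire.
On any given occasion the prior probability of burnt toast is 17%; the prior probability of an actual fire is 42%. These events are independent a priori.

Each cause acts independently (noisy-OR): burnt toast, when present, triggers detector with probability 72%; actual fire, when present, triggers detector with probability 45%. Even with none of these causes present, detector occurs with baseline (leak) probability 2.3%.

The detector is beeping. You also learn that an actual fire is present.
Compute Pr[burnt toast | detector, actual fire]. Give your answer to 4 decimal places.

Under noisy-OR, P(detector | causes) = 1 − (1−0.023)·∏(1−qᵢ) over the active causes.
P(detector | actual fire) = 0.46265*0.83 + 0.849542*0.17 = 0.383999 + 0.144422 = 0.528421
Of this, 0.144422 comes from 0.849542*0.17 (the burnt toast=true cases).
P(burnt toast | detector, actual fire) = 0.144422 / 0.528421 ≈ 0.2733

Pr[burnt toast | detector, actual fire] ≈ 0.2733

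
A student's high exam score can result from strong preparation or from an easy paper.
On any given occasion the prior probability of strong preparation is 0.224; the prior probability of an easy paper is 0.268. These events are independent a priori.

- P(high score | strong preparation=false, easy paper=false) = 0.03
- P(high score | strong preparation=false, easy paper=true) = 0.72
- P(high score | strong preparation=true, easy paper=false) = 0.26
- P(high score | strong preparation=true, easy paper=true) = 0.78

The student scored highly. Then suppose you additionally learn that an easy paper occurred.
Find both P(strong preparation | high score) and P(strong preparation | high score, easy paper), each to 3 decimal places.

P(high score) = 0.03×0.776×0.732 + 0.72×0.776×0.268 + 0.26×0.224×0.732 + 0.78×0.224×0.268 = 0.017041 + 0.149737 + 0.042632 + 0.046825 = 0.256235
Of this, 0.089457 comes from 0.042632 + 0.046825 (the strong preparation=true cases).
P(strong preparation | high score) = 0.089457 / 0.256235 ≈ 0.349

With the extra evidence:
By total probability over both values of strong preparation:
  P(high score | easy paper) = 0.72*0.776 + 0.78*0.224
        = 0.558720 + 0.174720 = 0.733440
The terms with strong preparation present sum to 0.174720, so
  P(strong preparation | high score, easy paper) = 0.174720 / 0.733440 ≈ 0.238

P(strong preparation | high score) ≈ 0.349; P(strong preparation | high score, easy paper) ≈ 0.238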